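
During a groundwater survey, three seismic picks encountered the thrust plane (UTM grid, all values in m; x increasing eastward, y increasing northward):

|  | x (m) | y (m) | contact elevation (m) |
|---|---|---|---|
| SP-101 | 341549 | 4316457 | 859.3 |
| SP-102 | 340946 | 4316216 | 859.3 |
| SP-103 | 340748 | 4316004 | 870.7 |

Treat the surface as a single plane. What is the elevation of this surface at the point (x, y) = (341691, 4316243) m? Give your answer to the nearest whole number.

883 m

Two edge vectors: SP-101→SP-102 = (-603, -241, 0), SP-101→SP-103 = (-801, -453, 11.4).
Normal n = (SP-101→SP-102) × (SP-101→SP-103) = (-2747.4, 6874.2, 80118).
So ∂z/∂x = −n_x/n_z = 0.03429192 and ∂z/∂y = −n_y/n_z = −0.08580094.
Intercept c from SP-101: 859.3 − 11712.37 + 370356.08 = 359503.01.
At (341691, 4316243): z = 11717.2 − 370337.7 + 359503.01 = 882.5 m.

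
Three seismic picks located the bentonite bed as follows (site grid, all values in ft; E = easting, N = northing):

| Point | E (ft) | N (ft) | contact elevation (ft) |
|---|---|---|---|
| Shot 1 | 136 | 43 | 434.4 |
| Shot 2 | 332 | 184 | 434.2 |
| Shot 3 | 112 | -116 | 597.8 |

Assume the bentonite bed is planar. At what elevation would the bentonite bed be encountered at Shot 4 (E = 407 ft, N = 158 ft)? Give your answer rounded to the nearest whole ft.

Let the plane be z = a·E + b·N + c.
Shot 2−Shot 1: 196a + 141b = −0.2;  Shot 3−Shot 1: −24a − 159b = 163.4.
Solving gives a = 0.82821, b = −1.15269.
Then c = 434.4 − a·136 − b·43 = 371.33.
At (407, 158): z = 337.1 − 182.1 + 371.33 = 526.3 ft.

526 ft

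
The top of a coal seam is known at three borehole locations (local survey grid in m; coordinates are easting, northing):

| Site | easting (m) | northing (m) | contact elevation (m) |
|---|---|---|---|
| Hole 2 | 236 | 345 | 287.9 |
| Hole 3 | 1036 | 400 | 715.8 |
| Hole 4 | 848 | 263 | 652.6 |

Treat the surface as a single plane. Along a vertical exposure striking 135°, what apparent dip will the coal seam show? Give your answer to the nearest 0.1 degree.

31.2°

Let the plane be z = a·easting + b·northing + c.
Hole 3−Hole 2: 800a + 55b = 427.9;  Hole 4−Hole 2: 612a − 82b = 364.7.
Solving gives a = 0.55557, b = −0.30108.
Unit vector along 135° is (sin 135°, cos 135°) = (0.7071, -0.7071).
Slope in that direction = a·(0.7071) + b·(-0.7071) = 0.60575.
Apparent dip = arctan|0.60575| = 31.2° (true dip is 32.3°, so apparent ≤ true as expected).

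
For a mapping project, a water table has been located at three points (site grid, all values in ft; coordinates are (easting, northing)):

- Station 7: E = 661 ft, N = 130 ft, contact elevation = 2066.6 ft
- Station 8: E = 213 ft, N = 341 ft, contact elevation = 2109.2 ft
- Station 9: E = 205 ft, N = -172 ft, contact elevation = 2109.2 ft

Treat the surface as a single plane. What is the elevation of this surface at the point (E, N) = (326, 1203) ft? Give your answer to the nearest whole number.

Two edge vectors: Station 7→Station 8 = (-448, 211, 42.6), Station 7→Station 9 = (-456, -302, 42.6).
Normal n = (Station 7→Station 8) × (Station 7→Station 9) = (21853.8, -340.8, 231512).
So ∂z/∂E = −n_x/n_z = −0.09440 and ∂z/∂N = −n_y/n_z = 0.00147.
Intercept c from Station 7: 2066.6 + 62.40 − 0.19 = 2128.80.
At (326, 1203): z = −30.8 + 1.8 + 2128.80 = 2099.8 ft.

2100 ft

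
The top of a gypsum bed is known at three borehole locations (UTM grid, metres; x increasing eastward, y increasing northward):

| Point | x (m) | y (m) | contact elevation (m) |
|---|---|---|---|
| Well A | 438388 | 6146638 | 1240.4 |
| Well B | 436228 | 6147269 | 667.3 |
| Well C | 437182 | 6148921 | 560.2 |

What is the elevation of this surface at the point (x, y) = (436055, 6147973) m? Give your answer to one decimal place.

Two edge vectors: Well A→Well B = (-2160, 631, -573.1), Well A→Well C = (-1206, 2283, -680.2).
Normal n = (Well A→Well B) × (Well A→Well C) = (879181.1, -778073.4, -4170294).
So ∂z/∂x = −n_x/n_z = 0.210819933 and ∂z/∂y = −n_y/n_z = −0.186575191.
Intercept c from Well A: 1240.4 − 92420.93 + 1146810.16 = 1055629.63.
At (436055, 6147973): z = 91929.1 − 1147059.2 + 1055629.63 = 499.5 m.

499.5 m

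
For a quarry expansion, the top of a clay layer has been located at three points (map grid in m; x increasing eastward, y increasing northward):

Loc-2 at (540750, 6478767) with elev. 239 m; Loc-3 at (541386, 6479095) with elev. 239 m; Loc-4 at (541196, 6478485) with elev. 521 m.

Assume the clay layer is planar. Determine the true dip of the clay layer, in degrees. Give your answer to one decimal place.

31.8°

Two edge vectors: Loc-2→Loc-3 = (636, 328, 0), Loc-2→Loc-4 = (446, -282, 282).
Normal n = (Loc-2→Loc-3) × (Loc-2→Loc-4) = (92496, -179352, -325640).
So ∂z/∂x = −n_x/n_z = 0.28404 and ∂z/∂y = −n_y/n_z = −0.55077.
Gradient magnitude |∇z| = √(a² + b²) = √(0.08068 + 0.30335) = 0.61970.
True dip = arctan(0.61970) = 31.8°, dipping toward NNW (azimuth ≈ 333°).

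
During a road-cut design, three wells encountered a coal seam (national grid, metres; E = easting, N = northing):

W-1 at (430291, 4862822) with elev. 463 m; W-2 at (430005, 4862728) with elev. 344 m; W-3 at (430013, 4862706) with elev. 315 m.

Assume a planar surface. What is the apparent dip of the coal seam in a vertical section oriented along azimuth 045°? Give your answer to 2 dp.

Two edge vectors: W-1→W-2 = (-286, -94, -119), W-1→W-3 = (-278, -116, -148).
Normal n = (W-1→W-2) × (W-1→W-3) = (108, -9246, 7044).
So ∂z/∂E = −n_x/n_z = −0.01533 and ∂z/∂N = −n_y/n_z = 1.31261.
Unit vector along 045° is (sin 45°, cos 45°) = (0.7071, 0.7071).
Slope in that direction = a·(0.7071) + b·(0.7071) = 0.91731.
Apparent dip = arctan|0.91731| = 42.53° (true dip is 52.7°, so apparent ≤ true as expected).

42.53°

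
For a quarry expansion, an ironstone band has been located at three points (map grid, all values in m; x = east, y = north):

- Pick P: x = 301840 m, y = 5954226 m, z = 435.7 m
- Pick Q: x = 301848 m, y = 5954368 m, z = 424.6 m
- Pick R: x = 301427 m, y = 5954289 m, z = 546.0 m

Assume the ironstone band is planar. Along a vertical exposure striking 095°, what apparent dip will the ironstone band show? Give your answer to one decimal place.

15.1°

Two edge vectors: Pick P→Pick Q = (8, 142, -11.1), Pick P→Pick R = (-413, 63, 110.3).
Normal n = (Pick P→Pick Q) × (Pick P→Pick R) = (16361.9, 3701.9, 59150).
So ∂z/∂x = −n_x/n_z = −0.27662 and ∂z/∂y = −n_y/n_z = −0.06258.
Unit vector along 095° is (sin 95°, cos 95°) = (0.9962, -0.0872).
Slope in that direction = a·(0.9962) + b·(-0.0872) = −0.27011.
Apparent dip = arctan|0.27011| = 15.1° (true dip is 15.8°, so apparent ≤ true as expected).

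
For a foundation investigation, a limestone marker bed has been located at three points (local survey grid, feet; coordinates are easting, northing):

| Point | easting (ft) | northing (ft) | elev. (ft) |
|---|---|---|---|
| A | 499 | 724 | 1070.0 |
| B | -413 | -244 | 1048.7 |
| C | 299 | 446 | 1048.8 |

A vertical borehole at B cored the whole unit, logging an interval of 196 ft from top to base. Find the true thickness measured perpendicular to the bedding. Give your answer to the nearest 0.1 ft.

Two edge vectors: A→B = (-912, -968, -21.3), A→C = (-200, -278, -21.2).
Normal n = (A→B) × (A→C) = (14600.2, -15074.4, 59936).
So ∂z/∂easting = −n_x/n_z = −0.24360 and ∂z/∂northing = −n_y/n_z = 0.25151.
|∇z| = √(a²+b²) = 0.35014, so dip δ = arctan(0.35014) = 19.30°.
True thickness = vertical thickness × cos δ = 196 × cos 19.30° = 185.0 ft.

185.0 ft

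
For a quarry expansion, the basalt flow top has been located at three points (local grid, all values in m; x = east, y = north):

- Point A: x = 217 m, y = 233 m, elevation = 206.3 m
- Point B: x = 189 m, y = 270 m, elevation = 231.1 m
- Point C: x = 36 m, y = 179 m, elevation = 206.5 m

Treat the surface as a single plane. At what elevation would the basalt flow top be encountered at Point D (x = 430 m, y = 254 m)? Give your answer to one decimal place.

Two edge vectors: Point A→Point B = (-28, 37, 24.8), Point A→Point C = (-181, -54, 0.2).
Normal n = (Point A→Point B) × (Point A→Point C) = (1346.6, -4483.2, 8209).
So ∂z/∂x = −n_x/n_z = −0.16404 and ∂z/∂y = −n_y/n_z = 0.54613.
Intercept c from Point A: 206.3 + 35.60 − 127.25 = 114.65.
At (430, 254): z = −70.5 + 138.7 + 114.65 = 182.8 m.

182.8 m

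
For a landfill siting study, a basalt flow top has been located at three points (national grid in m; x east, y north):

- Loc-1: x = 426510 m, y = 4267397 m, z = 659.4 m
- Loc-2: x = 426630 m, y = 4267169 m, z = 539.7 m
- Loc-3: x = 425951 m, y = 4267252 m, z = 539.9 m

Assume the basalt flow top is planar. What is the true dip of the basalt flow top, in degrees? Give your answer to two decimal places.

29.47°

Let the plane be z = a·x + b·y + c.
Loc-2−Loc-1: 120a − 228b = −119.7;  Loc-3−Loc-1: −559a − 145b = −119.5.
Solving gives a = 0.06827, b = 0.56093.
Gradient magnitude |∇z| = √(a² + b²) = √(0.00466 + 0.31465) = 0.56507.
True dip = arctan(0.56507) = 29.47°, dipping toward S (azimuth ≈ 187°).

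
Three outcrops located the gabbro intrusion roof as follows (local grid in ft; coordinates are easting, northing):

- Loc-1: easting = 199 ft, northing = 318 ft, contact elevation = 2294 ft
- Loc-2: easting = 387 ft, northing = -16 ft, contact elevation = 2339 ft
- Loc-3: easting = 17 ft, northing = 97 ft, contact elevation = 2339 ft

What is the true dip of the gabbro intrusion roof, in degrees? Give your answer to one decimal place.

9.7°

Two edge vectors: Loc-1→Loc-2 = (188, -334, 45), Loc-1→Loc-3 = (-182, -221, 45).
Normal n = (Loc-1→Loc-2) × (Loc-1→Loc-3) = (-5085, -16650, -102336).
So ∂z/∂easting = −n_x/n_z = −0.04969 and ∂z/∂northing = −n_y/n_z = −0.16270.
Gradient magnitude |∇z| = √(a² + b²) = √(0.00247 + 0.02647) = 0.17012.
True dip = arctan(0.17012) = 9.7°, dipping toward NNE (azimuth ≈ 017°).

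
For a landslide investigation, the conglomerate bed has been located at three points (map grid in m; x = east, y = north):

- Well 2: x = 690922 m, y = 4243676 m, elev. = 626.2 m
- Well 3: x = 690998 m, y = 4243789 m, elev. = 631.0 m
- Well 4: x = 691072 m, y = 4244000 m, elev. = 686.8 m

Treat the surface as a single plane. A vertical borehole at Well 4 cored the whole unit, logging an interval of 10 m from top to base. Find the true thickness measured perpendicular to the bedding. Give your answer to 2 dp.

Let the plane be z = a·x + b·y + c.
Well 3−Well 2: 76a + 113b = 4.8;  Well 4−Well 2: 150a + 324b = 60.6.
Solving gives a = −0.68968, b = 0.50633.
|∇z| = √(a²+b²) = 0.85559, so dip δ = arctan(0.85559) = 40.55°.
True thickness = vertical thickness × cos δ = 10 × cos 40.55° = 7.60 m.

7.60 m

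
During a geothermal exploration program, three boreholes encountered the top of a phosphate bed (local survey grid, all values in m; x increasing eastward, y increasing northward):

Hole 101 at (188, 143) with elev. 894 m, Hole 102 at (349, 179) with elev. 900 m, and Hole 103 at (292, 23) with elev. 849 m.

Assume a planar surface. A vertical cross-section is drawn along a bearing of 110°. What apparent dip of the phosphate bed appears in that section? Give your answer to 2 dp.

8.72°

Let the plane be z = a·x + b·y + c.
Hole 102−Hole 101: 161a + 36b = 6;  Hole 103−Hole 101: 104a − 120b = −45.
Solving gives a = −0.03902, b = 0.34118.
Unit vector along 110° is (sin 110°, cos 110°) = (0.9397, -0.3420).
Slope in that direction = a·(0.9397) + b·(-0.3420) = −0.15336.
Apparent dip = arctan|0.15336| = 8.72° (true dip is 19.0°, so apparent ≤ true as expected).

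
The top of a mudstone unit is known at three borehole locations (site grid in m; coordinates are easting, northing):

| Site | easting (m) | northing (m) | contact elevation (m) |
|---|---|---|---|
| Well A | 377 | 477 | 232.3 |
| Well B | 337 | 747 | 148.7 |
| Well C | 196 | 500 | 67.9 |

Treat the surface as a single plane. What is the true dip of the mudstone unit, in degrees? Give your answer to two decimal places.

Two edge vectors: Well A→Well B = (-40, 270, -83.6), Well A→Well C = (-181, 23, -164.4).
Normal n = (Well A→Well B) × (Well A→Well C) = (-42465.2, 8555.6, 47950).
So ∂z/∂easting = −n_x/n_z = 0.88561 and ∂z/∂northing = −n_y/n_z = −0.17843.
Gradient magnitude |∇z| = √(a² + b²) = √(0.78431 + 0.03184) = 0.90341.
True dip = arctan(0.90341) = 42.09°, dipping toward WNW (azimuth ≈ 281°).

42.09°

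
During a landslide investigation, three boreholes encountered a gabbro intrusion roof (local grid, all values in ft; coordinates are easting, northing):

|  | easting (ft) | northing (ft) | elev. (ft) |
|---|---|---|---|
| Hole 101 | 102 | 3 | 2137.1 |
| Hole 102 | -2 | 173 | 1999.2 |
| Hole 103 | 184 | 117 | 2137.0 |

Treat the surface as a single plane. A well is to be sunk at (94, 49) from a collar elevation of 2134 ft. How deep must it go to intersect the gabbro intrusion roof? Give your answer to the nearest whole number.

Two edge vectors: Hole 101→Hole 102 = (-104, 170, -137.9), Hole 101→Hole 103 = (82, 114, -0.1).
Normal n = (Hole 101→Hole 102) × (Hole 101→Hole 103) = (15703.6, -11318.2, -25796).
So ∂z/∂easting = −n_x/n_z = 0.60876 and ∂z/∂northing = −n_y/n_z = −0.43876.
Intercept c from Hole 101: 2137.1 − 62.09 + 1.32 = 2076.32.
At (94, 49): z_contact = 57.2 − 21.5 + 2076.32 = 2112.0 ft.
Depth below ground = 2134 − 2112.0 = 22 ft.

22 ft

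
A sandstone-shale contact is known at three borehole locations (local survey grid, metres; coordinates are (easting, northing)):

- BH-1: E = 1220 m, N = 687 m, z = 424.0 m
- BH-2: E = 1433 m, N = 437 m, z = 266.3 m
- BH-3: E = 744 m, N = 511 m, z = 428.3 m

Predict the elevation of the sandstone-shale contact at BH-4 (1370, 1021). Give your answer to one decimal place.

Let the plane be z = a·E + b·N + c.
BH-2−BH-1: 213a − 250b = −157.7;  BH-3−BH-1: −476a − 176b = 4.3.
Solving gives a = −0.184233, b = 0.473834.
Then c = 424 − a·1220 − b·687 = 323.24.
At (1370, 1021): z = −252.4 + 483.8 + 323.24 = 554.6 m.

554.6 m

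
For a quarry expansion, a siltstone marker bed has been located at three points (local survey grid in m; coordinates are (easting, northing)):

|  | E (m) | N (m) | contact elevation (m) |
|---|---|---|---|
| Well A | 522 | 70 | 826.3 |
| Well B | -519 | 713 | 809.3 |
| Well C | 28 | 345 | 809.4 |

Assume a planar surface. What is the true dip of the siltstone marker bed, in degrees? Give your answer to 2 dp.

Let the plane be z = a·E + b·N + c.
Well B−Well A: −1041a + 643b = −17;  Well C−Well A: −494a + 275b = −16.9.
Solving gives a = 0.19740, b = 0.29314.
Gradient magnitude |∇z| = √(a² + b²) = √(0.03896 + 0.08593) = 0.35341.
True dip = arctan(0.35341) = 19.46°, dipping toward SW (azimuth ≈ 214°).

19.46°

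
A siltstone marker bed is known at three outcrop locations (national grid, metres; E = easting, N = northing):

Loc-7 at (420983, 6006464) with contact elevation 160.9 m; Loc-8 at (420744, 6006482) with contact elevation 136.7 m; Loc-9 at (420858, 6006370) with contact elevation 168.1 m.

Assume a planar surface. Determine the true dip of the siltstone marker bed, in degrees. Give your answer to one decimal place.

Let the plane be z = a·E + b·N + c.
Loc-8−Loc-7: −239a + 18b = −24.2;  Loc-9−Loc-7: −125a − 94b = 7.2.
Solving gives a = 0.08679, b = −0.19201.
Gradient magnitude |∇z| = √(a² + b²) = √(0.00753 + 0.03687) = 0.21072.
True dip = arctan(0.21072) = 11.9°, dipping toward NNW (azimuth ≈ 336°).

11.9°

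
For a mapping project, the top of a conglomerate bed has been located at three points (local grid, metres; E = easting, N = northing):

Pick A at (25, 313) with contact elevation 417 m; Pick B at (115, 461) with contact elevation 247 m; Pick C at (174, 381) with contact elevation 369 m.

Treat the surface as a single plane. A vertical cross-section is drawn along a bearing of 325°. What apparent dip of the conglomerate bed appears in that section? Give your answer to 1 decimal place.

51.1°

Two edge vectors: Pick A→Pick B = (90, 148, -170), Pick A→Pick C = (149, 68, -48).
Normal n = (Pick A→Pick B) × (Pick A→Pick C) = (4456, -21010, -15932).
So ∂z/∂E = −n_x/n_z = 0.27969 and ∂z/∂N = −n_y/n_z = −1.31873.
Unit vector along 325° is (sin 325°, cos 325°) = (-0.5736, 0.8192).
Slope in that direction = a·(-0.5736) + b·(0.8192) = −1.24066.
Apparent dip = arctan|1.24066| = 51.1° (true dip is 53.4°, so apparent ≤ true as expected).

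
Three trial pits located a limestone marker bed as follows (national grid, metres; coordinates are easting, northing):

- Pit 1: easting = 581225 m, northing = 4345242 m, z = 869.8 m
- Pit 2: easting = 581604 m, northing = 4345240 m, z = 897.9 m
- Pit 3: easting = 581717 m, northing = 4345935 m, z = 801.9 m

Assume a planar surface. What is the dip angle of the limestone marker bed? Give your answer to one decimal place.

Let the plane be z = a·easting + b·northing + c.
Pit 2−Pit 1: 379a − 2b = 28.1;  Pit 3−Pit 1: 492a + 693b = −67.9.
Solving gives a = 0.07335, b = −0.15006.
Gradient magnitude |∇z| = √(a² + b²) = √(0.00538 + 0.02252) = 0.16702.
True dip = arctan(0.16702) = 9.5°, dipping toward NNW (azimuth ≈ 334°).

9.5°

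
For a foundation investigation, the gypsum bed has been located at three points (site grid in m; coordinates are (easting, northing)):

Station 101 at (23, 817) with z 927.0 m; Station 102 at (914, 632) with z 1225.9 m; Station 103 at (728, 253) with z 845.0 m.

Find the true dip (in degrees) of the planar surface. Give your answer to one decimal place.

42.3°

Two edge vectors: Station 101→Station 102 = (891, -185, 298.9), Station 101→Station 103 = (705, -564, -82).
Normal n = (Station 101→Station 102) × (Station 101→Station 103) = (183749.6, 283786.5, -372099).
So ∂z/∂E = −n_x/n_z = 0.49382 and ∂z/∂N = −n_y/n_z = 0.76266.
Gradient magnitude |∇z| = √(a² + b²) = √(0.24386 + 0.58166) = 0.90858.
True dip = arctan(0.90858) = 42.3°, dipping toward SSW (azimuth ≈ 213°).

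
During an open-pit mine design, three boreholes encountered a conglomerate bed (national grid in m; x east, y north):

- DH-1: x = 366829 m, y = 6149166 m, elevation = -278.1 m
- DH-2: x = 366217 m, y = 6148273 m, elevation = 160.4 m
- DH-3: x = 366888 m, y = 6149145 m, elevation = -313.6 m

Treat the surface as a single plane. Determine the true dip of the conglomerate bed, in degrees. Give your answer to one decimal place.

32.1°

Two edge vectors: DH-1→DH-2 = (-612, -893, 438.5), DH-1→DH-3 = (59, -21, -35.5).
Normal n = (DH-1→DH-2) × (DH-1→DH-3) = (40910, 4145.5, 65539).
So ∂z/∂x = −n_x/n_z = −0.62421 and ∂z/∂y = −n_y/n_z = −0.06325.
Gradient magnitude |∇z| = √(a² + b²) = √(0.38964 + 0.00400) = 0.62741.
True dip = arctan(0.62741) = 32.1°, dipping toward E (azimuth ≈ 084°).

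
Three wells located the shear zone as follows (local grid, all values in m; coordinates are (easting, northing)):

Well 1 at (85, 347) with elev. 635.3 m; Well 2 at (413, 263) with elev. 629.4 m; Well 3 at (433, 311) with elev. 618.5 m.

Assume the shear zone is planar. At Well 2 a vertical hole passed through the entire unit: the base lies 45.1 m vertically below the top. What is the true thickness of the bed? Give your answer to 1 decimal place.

44.1 m

Let the plane be z = a·E + b·N + c.
Well 2−Well 1: 328a − 84b = −5.9;  Well 3−Well 1: 348a − 36b = −16.8.
Solving gives a = −0.06880, b = −0.19842.
|∇z| = √(a²+b²) = 0.21001, so dip δ = arctan(0.21001) = 11.86°.
True thickness = vertical thickness × cos δ = 45.1 × cos 11.86° = 44.1 m.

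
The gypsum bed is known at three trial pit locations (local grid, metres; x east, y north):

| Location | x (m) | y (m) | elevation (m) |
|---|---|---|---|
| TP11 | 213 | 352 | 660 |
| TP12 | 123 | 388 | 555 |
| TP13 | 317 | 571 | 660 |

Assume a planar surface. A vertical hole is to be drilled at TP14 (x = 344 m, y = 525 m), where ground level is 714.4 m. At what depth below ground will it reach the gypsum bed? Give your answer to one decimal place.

Two edge vectors: TP11→TP12 = (-90, 36, -105), TP11→TP13 = (104, 219, 0).
Normal n = (TP11→TP12) × (TP11→TP13) = (22995, -10920, -23454).
So ∂z/∂x = −n_x/n_z = 0.98043 and ∂z/∂y = −n_y/n_z = −0.46559.
Intercept c from TP11: 660 − 208.83 + 163.89 = 615.06.
At (344, 525): z_contact = 337.27 − 244.44 + 615.06 = 707.89 m.
Depth below ground = 714.4 − 707.89 = 6.5 m.

6.5 m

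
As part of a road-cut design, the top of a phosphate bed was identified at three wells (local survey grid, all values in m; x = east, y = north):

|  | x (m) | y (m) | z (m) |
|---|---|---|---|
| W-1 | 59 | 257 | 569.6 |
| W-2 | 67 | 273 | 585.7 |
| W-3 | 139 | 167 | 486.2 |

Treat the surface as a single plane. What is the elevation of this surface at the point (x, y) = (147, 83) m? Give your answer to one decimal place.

Let the plane be z = a·x + b·y + c.
W-2−W-1: 8a + 16b = 16.1;  W-3−W-1: 80a − 90b = −83.4.
Solving gives a = 0.05730, b = 0.97760.
Then c = 569.6 − a·59 − b·257 = 314.98.
At (147, 83): z = 8.4 + 81.1 + 314.98 = 404.5 m.

404.5 m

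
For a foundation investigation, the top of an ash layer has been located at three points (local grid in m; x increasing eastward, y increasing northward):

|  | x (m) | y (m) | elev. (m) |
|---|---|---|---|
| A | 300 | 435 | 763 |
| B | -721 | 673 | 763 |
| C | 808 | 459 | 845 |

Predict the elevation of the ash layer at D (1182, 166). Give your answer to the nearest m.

Let the plane be z = a·x + b·y + c.
B−A: −1021a + 238b = 0;  C−A: 508a + 24b = 82.
Solving gives a = 0.13422, b = 0.57577.
Then c = 763 − a·300 − b·435 = 472.27.
At (1182, 166): z = 158.6 + 95.6 + 472.27 = 726.5 m.

726 m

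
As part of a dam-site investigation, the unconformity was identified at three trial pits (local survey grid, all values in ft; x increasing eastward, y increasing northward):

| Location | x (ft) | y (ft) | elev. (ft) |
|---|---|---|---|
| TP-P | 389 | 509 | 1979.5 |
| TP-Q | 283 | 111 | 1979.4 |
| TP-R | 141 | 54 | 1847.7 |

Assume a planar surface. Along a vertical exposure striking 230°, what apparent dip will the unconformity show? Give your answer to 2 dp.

Two edge vectors: TP-P→TP-Q = (-106, -398, -0.1), TP-P→TP-R = (-248, -455, -131.8).
Normal n = (TP-P→TP-Q) × (TP-P→TP-R) = (52410.9, -13946, -50474).
So ∂z/∂x = −n_x/n_z = 1.03837 and ∂z/∂y = −n_y/n_z = −0.27630.
Unit vector along 230° is (sin 230°, cos 230°) = (-0.7660, -0.6428).
Slope in that direction = a·(-0.7660) + b·(-0.6428) = −0.61784.
Apparent dip = arctan|0.61784| = 31.71° (true dip is 47.1°, so apparent ≤ true as expected).

31.71°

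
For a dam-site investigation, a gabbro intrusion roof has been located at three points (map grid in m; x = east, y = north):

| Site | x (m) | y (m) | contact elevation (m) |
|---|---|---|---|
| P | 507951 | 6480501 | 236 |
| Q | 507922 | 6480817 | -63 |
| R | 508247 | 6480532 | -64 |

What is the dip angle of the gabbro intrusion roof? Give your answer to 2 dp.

Let the plane be z = a·x + b·y + c.
Q−P: −29a + 316b = −299;  R−P: 296a + 31b = −300.
Solving gives a = −0.90571, b = −1.02932.
Gradient magnitude |∇z| = √(a² + b²) = √(0.82032 + 1.05950) = 1.37106.
True dip = arctan(1.37106) = 53.89°, dipping toward NE (azimuth ≈ 041°).

53.89°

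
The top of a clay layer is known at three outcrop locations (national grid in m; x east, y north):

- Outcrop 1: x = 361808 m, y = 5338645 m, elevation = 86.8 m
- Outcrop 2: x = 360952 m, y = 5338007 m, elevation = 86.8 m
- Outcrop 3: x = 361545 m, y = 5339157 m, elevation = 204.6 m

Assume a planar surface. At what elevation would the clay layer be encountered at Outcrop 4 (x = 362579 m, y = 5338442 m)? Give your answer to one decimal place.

-42.6 m

Let the plane be z = a·x + b·y + c.
Outcrop 2−Outcrop 1: −856a − 638b = 0;  Outcrop 3−Outcrop 1: −263a + 512b = 117.8.
Solving gives a = −0.124006956, b = 0.166379239.
Then c = 86.8 − a·361808 − b·5338645 = −843286.18.
At (362579, 5338442): z = −44962.3 + 888205.9 − 843286.18 = -42.6 m.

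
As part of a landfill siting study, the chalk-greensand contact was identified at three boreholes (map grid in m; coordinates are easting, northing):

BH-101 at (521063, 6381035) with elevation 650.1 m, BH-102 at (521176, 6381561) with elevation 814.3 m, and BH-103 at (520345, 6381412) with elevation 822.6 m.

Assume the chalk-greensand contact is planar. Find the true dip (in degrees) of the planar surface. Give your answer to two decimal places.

18.47°

Two edge vectors: BH-101→BH-102 = (113, 526, 164.2), BH-101→BH-103 = (-718, 377, 172.5).
Normal n = (BH-101→BH-102) × (BH-101→BH-103) = (28831.6, -137388.1, 420269).
So ∂z/∂easting = −n_x/n_z = −0.06860 and ∂z/∂northing = −n_y/n_z = 0.32691.
Gradient magnitude |∇z| = √(a² + b²) = √(0.00471 + 0.10687) = 0.33403.
True dip = arctan(0.33403) = 18.47°, dipping toward SSE (azimuth ≈ 168°).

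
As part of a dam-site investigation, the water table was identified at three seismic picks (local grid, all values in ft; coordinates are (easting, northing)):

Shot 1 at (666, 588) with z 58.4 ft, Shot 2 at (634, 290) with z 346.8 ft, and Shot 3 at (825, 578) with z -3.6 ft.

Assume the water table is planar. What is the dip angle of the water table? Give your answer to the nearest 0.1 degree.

45.6°

Let the plane be z = a·E + b·N + c.
Shot 2−Shot 1: −32a − 298b = 288.4;  Shot 3−Shot 1: 159a − 10b = −62.
Solving gives a = −0.44778, b = −0.91970.
Gradient magnitude |∇z| = √(a² + b²) = √(0.20051 + 0.84585) = 1.02292.
True dip = arctan(1.02292) = 45.6°, dipping toward NNE (azimuth ≈ 026°).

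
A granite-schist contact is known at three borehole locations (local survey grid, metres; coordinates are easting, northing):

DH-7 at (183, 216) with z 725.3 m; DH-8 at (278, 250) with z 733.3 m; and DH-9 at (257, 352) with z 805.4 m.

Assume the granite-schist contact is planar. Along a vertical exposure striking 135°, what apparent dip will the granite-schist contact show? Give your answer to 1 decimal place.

Two edge vectors: DH-7→DH-8 = (95, 34, 8), DH-7→DH-9 = (74, 136, 80.1).
Normal n = (DH-7→DH-8) × (DH-7→DH-9) = (1635.4, -7017.5, 10404).
So ∂z/∂easting = −n_x/n_z = −0.15719 and ∂z/∂northing = −n_y/n_z = 0.67450.
Unit vector along 135° is (sin 135°, cos 135°) = (0.7071, -0.7071).
Slope in that direction = a·(0.7071) + b·(-0.7071) = −0.58809.
Apparent dip = arctan|0.58809| = 30.5° (true dip is 34.7°, so apparent ≤ true as expected).

30.5°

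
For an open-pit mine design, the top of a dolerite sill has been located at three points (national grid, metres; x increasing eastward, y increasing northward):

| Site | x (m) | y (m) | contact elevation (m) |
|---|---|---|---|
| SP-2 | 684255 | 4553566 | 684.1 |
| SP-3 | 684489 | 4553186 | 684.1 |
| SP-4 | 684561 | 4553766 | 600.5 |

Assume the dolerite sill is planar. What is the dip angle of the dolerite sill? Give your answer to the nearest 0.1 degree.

Let the plane be z = a·x + b·y + c.
SP-3−SP-2: 234a − 380b = 0;  SP-4−SP-2: 306a + 200b = −83.6.
Solving gives a = −0.19480, b = −0.11996.
Gradient magnitude |∇z| = √(a² + b²) = √(0.03795 + 0.01439) = 0.22877.
True dip = arctan(0.22877) = 12.9°, dipping toward ENE (azimuth ≈ 058°).

12.9°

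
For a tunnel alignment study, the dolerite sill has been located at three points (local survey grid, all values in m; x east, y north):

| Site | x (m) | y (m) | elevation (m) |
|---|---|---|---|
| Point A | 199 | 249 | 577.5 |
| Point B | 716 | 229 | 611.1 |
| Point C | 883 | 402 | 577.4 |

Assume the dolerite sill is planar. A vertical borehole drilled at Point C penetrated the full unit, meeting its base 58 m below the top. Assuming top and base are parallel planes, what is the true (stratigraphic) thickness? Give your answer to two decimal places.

Two edge vectors: Point A→Point B = (517, -20, 33.6), Point A→Point C = (684, 153, -0.1).
Normal n = (Point A→Point B) × (Point A→Point C) = (-5138.8, 23034.1, 92781).
So ∂z/∂x = −n_x/n_z = 0.05539 and ∂z/∂y = −n_y/n_z = −0.24826.
|∇z| = √(a²+b²) = 0.25437, so dip δ = arctan(0.25437) = 14.27°.
True thickness = vertical thickness × cos δ = 58 × cos 14.27° = 56.21 m.

56.21 m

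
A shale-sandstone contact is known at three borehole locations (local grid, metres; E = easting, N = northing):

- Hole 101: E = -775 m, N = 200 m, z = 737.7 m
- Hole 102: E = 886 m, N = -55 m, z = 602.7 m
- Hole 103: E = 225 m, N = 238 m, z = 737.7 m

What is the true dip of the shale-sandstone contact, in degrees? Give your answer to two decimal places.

Two edge vectors: Hole 101→Hole 102 = (1661, -255, -135), Hole 101→Hole 103 = (1000, 38, 0).
Normal n = (Hole 101→Hole 102) × (Hole 101→Hole 103) = (5130, -135000, 318118).
So ∂z/∂E = −n_x/n_z = −0.01613 and ∂z/∂N = −n_y/n_z = 0.42437.
Gradient magnitude |∇z| = √(a² + b²) = √(0.00026 + 0.18009) = 0.42468.
True dip = arctan(0.42468) = 23.01°, dipping toward S (azimuth ≈ 178°).

23.01°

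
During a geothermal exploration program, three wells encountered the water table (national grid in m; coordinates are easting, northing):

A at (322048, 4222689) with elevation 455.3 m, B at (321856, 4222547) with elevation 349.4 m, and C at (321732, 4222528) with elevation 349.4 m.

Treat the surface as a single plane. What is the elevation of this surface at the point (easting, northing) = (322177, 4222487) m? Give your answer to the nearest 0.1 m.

Two edge vectors: A→B = (-192, -142, -105.9), A→C = (-316, -161, -105.9).
Normal n = (A→B) × (A→C) = (-2012.1, 13131.6, -13960).
So ∂z/∂easting = −n_x/n_z = −0.144133238 and ∂z/∂northing = −n_y/n_z = 0.940659026.
Intercept c from A: 455.3 + 46417.82 − 3972110.52 = −3925237.40.
At (322177, 4222487): z = −46436.4 + 3971920.5 − 3925237.40 = 246.7 m.

246.7 m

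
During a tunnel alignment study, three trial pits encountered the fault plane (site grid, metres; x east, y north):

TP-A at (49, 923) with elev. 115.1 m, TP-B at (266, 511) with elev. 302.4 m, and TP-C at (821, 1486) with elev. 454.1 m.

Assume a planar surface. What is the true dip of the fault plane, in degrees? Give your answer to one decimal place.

Two edge vectors: TP-A→TP-B = (217, -412, 187.3), TP-A→TP-C = (772, 563, 339).
Normal n = (TP-A→TP-B) × (TP-A→TP-C) = (-245117.9, 71032.6, 440235).
So ∂z/∂x = −n_x/n_z = 0.55679 and ∂z/∂y = −n_y/n_z = −0.16135.
Gradient magnitude |∇z| = √(a² + b²) = √(0.31001 + 0.02603) = 0.57970.
True dip = arctan(0.57970) = 30.1°, dipping toward WNW (azimuth ≈ 286°).

30.1°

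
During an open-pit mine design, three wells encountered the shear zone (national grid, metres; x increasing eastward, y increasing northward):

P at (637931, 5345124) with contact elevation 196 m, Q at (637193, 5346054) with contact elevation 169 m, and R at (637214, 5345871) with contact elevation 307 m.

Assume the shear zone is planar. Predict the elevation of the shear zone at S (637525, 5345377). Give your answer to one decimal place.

Let the plane be z = a·x + b·y + c.
Q−P: −738a + 930b = −27;  R−P: −717a + 747b = 111.
Solving gives a = −1.068167653, b = −0.876674977.
Then c = 196 − a·637931 − b·5345124 = 5367549.72.
At (637525, 5345377): z = −680983.6 − 4686158.3 + 5367549.72 = 407.9 m.

407.9 m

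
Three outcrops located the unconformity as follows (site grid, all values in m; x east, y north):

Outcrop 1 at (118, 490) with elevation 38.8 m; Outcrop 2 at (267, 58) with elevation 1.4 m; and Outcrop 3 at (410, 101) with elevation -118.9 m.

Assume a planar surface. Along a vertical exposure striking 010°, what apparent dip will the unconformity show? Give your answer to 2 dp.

17.65°

Two edge vectors: Outcrop 1→Outcrop 2 = (149, -432, -37.4), Outcrop 1→Outcrop 3 = (292, -389, -157.7).
Normal n = (Outcrop 1→Outcrop 2) × (Outcrop 1→Outcrop 3) = (53577.8, 12576.5, 68183).
So ∂z/∂x = −n_x/n_z = −0.78579 and ∂z/∂y = −n_y/n_z = −0.18445.
Unit vector along 010° is (sin 10°, cos 10°) = (0.1736, 0.9848).
Slope in that direction = a·(0.1736) + b·(0.9848) = −0.31810.
Apparent dip = arctan|0.31810| = 17.65° (true dip is 38.9°, so apparent ≤ true as expected).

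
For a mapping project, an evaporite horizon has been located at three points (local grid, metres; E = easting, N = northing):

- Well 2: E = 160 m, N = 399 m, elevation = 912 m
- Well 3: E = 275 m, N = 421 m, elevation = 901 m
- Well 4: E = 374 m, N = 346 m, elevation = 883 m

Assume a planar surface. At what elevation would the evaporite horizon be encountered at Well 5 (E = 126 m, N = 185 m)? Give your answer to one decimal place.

Let the plane be z = a·E + b·N + c.
Well 3−Well 2: 115a + 22b = −11;  Well 4−Well 2: 214a − 53b = −29.
Solving gives a = −0.11302, b = 0.09081.
Then c = 912 − a·160 − b·399 = 893.85.
At (126, 185): z = −14.2 + 16.8 + 893.85 = 896.4 m.

896.4 m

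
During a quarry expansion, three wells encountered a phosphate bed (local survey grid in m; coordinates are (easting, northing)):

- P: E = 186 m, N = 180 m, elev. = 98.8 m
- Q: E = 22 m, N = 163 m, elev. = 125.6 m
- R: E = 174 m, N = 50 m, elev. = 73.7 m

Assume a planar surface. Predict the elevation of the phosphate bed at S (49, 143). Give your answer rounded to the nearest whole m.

116 m

Two edge vectors: P→Q = (-164, -17, 26.8), P→R = (-12, -130, -25.1).
Normal n = (P→Q) × (P→R) = (3910.7, -4438, 21116).
So ∂z/∂E = −n_x/n_z = −0.18520 and ∂z/∂N = −n_y/n_z = 0.21017.
Intercept c from P: 98.8 + 34.45 − 37.83 = 95.42.
At (49, 143): z = −9.1 + 30.1 + 95.42 = 116.4 m.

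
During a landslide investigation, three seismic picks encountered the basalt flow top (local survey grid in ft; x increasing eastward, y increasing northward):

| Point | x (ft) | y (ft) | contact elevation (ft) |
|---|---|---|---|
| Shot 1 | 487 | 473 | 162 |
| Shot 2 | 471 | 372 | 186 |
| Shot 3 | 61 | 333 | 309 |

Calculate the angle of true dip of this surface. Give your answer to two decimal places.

18.85°

Two edge vectors: Shot 1→Shot 2 = (-16, -101, 24), Shot 1→Shot 3 = (-426, -140, 147).
Normal n = (Shot 1→Shot 2) × (Shot 1→Shot 3) = (-11487, -7872, -40786).
So ∂z/∂x = −n_x/n_z = −0.28164 and ∂z/∂y = −n_y/n_z = −0.19301.
Gradient magnitude |∇z| = √(a² + b²) = √(0.07932 + 0.03725) = 0.34143.
True dip = arctan(0.34143) = 18.85°, dipping toward NE (azimuth ≈ 056°).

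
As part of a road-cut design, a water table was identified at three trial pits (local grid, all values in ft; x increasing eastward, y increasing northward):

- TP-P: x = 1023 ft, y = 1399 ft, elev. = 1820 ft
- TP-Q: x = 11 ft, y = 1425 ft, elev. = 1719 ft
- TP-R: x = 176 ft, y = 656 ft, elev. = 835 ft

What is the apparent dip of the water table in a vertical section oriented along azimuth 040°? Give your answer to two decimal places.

44.58°

Two edge vectors: TP-P→TP-Q = (-1012, 26, -101), TP-P→TP-R = (-847, -743, -985).
Normal n = (TP-P→TP-Q) × (TP-P→TP-R) = (-100653, -911273, 773938).
So ∂z/∂x = −n_x/n_z = 0.13005 and ∂z/∂y = −n_y/n_z = 1.17745.
Unit vector along 040° is (sin 40°, cos 40°) = (0.6428, 0.7660).
Slope in that direction = a·(0.6428) + b·(0.7660) = 0.98558.
Apparent dip = arctan|0.98558| = 44.58° (true dip is 49.8°, so apparent ≤ true as expected).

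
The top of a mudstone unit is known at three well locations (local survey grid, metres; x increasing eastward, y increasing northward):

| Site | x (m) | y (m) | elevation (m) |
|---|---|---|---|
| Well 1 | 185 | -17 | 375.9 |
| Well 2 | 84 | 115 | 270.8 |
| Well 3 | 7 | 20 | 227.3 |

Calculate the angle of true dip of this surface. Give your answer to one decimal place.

Let the plane be z = a·x + b·y + c.
Well 2−Well 1: −101a + 132b = −105.1;  Well 3−Well 1: −178a + 37b = −148.6.
Solving gives a = 0.79592, b = −0.18722.
Gradient magnitude |∇z| = √(a² + b²) = √(0.63348 + 0.03505) = 0.81764.
True dip = arctan(0.81764) = 39.3°, dipping toward WNW (azimuth ≈ 283°).

39.3°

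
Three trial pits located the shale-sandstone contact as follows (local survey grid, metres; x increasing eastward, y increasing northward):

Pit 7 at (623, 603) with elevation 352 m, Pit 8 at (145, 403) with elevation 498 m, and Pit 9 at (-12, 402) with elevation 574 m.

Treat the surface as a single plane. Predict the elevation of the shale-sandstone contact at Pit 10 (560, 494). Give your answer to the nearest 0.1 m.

335.4 m

Let the plane be z = a·x + b·y + c.
Pit 8−Pit 7: −478a − 200b = 146;  Pit 9−Pit 7: −635a − 201b = 222.
Solving gives a = −0.48684, b = 0.43354.
Then c = 352 − a·623 − b·603 = 393.87.
At (560, 494): z = −272.6 + 214.2 + 393.87 = 335.4 m.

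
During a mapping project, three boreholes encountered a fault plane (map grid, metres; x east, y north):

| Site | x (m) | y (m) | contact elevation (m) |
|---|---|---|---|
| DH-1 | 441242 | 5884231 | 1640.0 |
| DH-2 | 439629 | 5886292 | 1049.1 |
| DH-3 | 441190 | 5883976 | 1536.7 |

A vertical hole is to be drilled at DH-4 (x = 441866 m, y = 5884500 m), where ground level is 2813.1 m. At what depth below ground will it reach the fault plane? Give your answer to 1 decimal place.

Let the plane be z = a·x + b·y + c.
DH-2−DH-1: −1613a + 2061b = −590.9;  DH-3−DH-1: −52a − 255b = −103.3.
Solving gives a = 0.701234168, b = 0.262101268.
Then c = 1640 − a·441242 − b·5884231 = −1850038.37.
At (441866, 5884500): z_contact = 309851.54 + 1542334.91 − 1850038.37 = 2148.08 m.
Depth below ground = 2813.1 − 2148.08 = 665.0 m.

665.0 m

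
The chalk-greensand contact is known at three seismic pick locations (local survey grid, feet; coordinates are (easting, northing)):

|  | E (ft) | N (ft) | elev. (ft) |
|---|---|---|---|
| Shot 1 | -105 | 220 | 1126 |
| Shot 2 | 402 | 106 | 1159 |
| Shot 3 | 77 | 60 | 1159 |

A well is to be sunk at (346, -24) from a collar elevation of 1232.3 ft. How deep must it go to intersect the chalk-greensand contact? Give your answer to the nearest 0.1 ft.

Two edge vectors: Shot 1→Shot 2 = (507, -114, 33), Shot 1→Shot 3 = (182, -160, 33).
Normal n = (Shot 1→Shot 2) × (Shot 1→Shot 3) = (1518, -10725, -60372).
So ∂z/∂E = −n_x/n_z = 0.02514 and ∂z/∂N = −n_y/n_z = −0.17765.
Intercept c from Shot 1: 1126 + 2.64 + 39.08 = 1167.72.
At (346, -24): z_contact = 8.70 + 4.26 + 1167.72 = 1180.69 ft.
Depth below ground = 1232.3 − 1180.69 = 51.6 ft.

51.6 ft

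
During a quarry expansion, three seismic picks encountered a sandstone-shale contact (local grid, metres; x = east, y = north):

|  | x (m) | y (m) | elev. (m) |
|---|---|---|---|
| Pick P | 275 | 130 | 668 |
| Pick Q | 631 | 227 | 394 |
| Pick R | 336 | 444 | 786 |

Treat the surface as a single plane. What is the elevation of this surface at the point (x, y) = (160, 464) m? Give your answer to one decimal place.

Two edge vectors: Pick P→Pick Q = (356, 97, -274), Pick P→Pick R = (61, 314, 118).
Normal n = (Pick P→Pick Q) × (Pick P→Pick R) = (97482, -58722, 105867).
So ∂z/∂x = −n_x/n_z = −0.92080 and ∂z/∂y = −n_y/n_z = 0.55468.
Intercept c from Pick P: 668 + 253.22 − 72.11 = 849.11.
At (160, 464): z = −147.3 + 257.4 + 849.11 = 959.2 m.

959.2 m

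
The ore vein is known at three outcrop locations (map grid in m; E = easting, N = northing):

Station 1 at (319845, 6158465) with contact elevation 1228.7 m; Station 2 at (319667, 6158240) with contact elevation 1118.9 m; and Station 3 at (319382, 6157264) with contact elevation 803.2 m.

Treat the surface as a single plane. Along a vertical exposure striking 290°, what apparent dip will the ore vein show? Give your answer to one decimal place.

13.1°

Two edge vectors: Station 1→Station 2 = (-178, -225, -109.8), Station 1→Station 3 = (-463, -1201, -425.5).
Normal n = (Station 1→Station 2) × (Station 1→Station 3) = (-36132.3, -24901.6, 109603).
So ∂z/∂E = −n_x/n_z = 0.32967 and ∂z/∂N = −n_y/n_z = 0.22720.
Unit vector along 290° is (sin 290°, cos 290°) = (-0.9397, 0.3420).
Slope in that direction = a·(-0.9397) + b·(0.3420) = −0.23208.
Apparent dip = arctan|0.23208| = 13.1° (true dip is 21.8°, so apparent ≤ true as expected).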